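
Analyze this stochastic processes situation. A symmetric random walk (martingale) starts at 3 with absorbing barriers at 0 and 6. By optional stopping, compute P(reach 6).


By optional stopping theorem: E(M at tau) = M(0) = 3
P(hit 6)*6 + P(hit 0)*0 = 3
P(hit 6) = (3 - 0)/(6 - 0) = 1/2 = 0.5000

0.5000


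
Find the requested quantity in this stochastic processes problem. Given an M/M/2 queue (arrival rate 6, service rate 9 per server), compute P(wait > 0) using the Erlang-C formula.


a = lambda/mu = 0.6667
rho = a/c = 0.3333
Erlang-C formula applied:
C(c,a) = 0.1667

0.1667


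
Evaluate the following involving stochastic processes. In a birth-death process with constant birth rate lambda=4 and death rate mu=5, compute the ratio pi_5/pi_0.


For birth-death process, pi_n/pi_0 = (lambda/mu)^n
= (4/5)^5
= 0.3277

0.3277


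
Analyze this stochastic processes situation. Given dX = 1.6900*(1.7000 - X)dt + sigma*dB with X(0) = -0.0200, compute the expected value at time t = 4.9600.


E[X(t)] = mu + (X(0) - mu)*exp(-theta*t)
= 1.7000 + (-0.0200 - 1.7000)*exp(-1.6900*4.9600)
= 1.7000 + -1.7200 * 2.2886e-04
= 1.6996

1.6996


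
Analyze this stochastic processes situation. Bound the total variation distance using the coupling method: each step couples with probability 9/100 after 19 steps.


TV distance bound <= (1-delta)^n
= (1 - 0.0900)^19
= 0.9100^19
= 0.1666

0.1666


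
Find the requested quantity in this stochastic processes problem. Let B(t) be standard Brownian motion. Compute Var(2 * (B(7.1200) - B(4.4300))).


Var(alpha*(B(t)-B(s))) = alpha^2 * (t-s)
= 2^2 * (7.1200 - 4.4300)
= 4 * 2.6900
= 10.7600

10.7600


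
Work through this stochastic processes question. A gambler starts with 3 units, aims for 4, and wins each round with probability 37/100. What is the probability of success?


Gambler's ruin formula:
r = q/p = 0.6300/0.3700 = 1.7027
P(win) = (1 - r^i)/(1 - r^N)
= (1 - 1.7027^3)/(1 - 1.7027^4)
= 0.5316

0.5316


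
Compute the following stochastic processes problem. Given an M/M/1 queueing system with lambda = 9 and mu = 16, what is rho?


rho = lambda/mu
= 9/16
= 0.5625

0.5625


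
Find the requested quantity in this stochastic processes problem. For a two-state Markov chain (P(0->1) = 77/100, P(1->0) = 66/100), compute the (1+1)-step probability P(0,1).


P^2 = P^1 * P^1
Computing via matrix multiplication of the transition matrix.
Entry (0,1) of P^2 = 0.4389

0.4389


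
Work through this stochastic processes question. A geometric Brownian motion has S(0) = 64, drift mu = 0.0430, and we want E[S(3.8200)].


E[S(t)] = S(0) * exp(mu * t)
= 64 * exp(0.0430 * 3.8200)
= 64 * 1.1785
= 75.4253

75.4253


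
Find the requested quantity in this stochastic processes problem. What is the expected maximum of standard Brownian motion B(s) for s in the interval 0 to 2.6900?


E(max B(s)) = sqrt(2t/pi)
= sqrt(2*2.6900/pi)
= sqrt(1.7125)
= 1.3086

1.3086


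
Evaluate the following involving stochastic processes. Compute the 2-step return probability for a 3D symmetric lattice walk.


P(return in 2 steps) = P(reverse first step) = 1/(2d)
= 1/6
= 0.1667

0.1667


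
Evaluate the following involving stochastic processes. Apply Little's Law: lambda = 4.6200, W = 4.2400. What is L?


Little's Law: L = lambda * W
= 4.6200 * 4.2400
= 19.5888

19.5888


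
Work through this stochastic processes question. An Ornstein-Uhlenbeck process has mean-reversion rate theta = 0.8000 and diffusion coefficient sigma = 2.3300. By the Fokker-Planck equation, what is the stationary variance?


Stationary variance = sigma^2 / (2*theta)
= 2.3300^2 / (2*0.8000)
= 5.4289 / 1.6000
= 3.3931

3.3931


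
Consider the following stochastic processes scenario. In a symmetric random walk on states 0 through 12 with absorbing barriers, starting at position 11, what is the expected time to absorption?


For symmetric RW on 0,...,N with absorbing barriers, E(i) = i*(N-i)
E(11) = 11 * 1 = 11

11


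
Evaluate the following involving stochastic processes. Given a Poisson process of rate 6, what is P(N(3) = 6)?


P(N(t)=k) = (lambda*t)^k * exp(-lambda*t) / k!
lambda*t = 18
= 18^6 * exp(-18) / 6!
= 34012224 * 1.5230e-08 / 720
= 7.1945e-04

7.1945e-04


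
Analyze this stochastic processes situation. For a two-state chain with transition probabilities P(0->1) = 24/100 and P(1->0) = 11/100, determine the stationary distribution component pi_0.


Stationary distribution: pi_0 = p10/(p01+p10), pi_1 = p01/(p01+p10)
p01 = 0.2400, p10 = 0.1100
pi_0 = 0.3143

0.3143


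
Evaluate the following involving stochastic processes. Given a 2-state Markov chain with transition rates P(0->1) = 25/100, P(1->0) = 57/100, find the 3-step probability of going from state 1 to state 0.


Computing P^3 by matrix multiplication.
P = [[0.7500, 0.2500], [0.5700, 0.4300]]
After raising P to the power 3:
P^3(1,0) = 0.6911

0.6911


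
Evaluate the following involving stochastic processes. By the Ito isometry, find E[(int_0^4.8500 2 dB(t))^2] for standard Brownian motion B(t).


By Ito isometry: E[(int f dB)^2] = int f^2 dt
= 2^2 * 4.8500
= 4 * 4.8500 = 19.4000

19.4000


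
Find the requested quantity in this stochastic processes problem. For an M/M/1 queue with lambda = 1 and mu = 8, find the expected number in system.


rho = 1/8 = 0.1250
L = rho/(1-rho)
= 0.1250/0.8750
= 0.1429

0.1429


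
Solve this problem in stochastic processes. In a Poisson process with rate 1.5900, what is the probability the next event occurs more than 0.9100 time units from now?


P(X > t) = exp(-lambda * t)
= exp(-1.5900 * 0.9100)
= exp(-1.4469) = 0.2353

0.2353


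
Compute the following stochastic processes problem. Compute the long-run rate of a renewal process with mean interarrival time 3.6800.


Long-run renewal rate = 1/E(X)
= 1/3.6800
= 0.2717

0.2717


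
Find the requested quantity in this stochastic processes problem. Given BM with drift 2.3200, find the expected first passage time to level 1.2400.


Expected first passage time = a/mu
= 1.2400/2.3200
= 0.5345

0.5345


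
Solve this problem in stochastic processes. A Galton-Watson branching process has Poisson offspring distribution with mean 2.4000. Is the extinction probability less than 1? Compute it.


Since mu = 2.4000 > 1, extinction prob q < 1.
Solve s = exp(mu*(s-1)) iteratively.
q = 0.1214

0.1214


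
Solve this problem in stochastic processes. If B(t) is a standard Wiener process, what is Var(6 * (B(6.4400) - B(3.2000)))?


Var(alpha*(B(t)-B(s))) = alpha^2 * (t-s)
= 6^2 * (6.4400 - 3.2000)
= 36 * 3.2400
= 116.6400

116.6400


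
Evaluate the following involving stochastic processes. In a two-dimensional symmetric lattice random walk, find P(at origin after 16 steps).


P = C(16,8)^2 / 4^16
= 12870^2 / 4294967296
= 165636900 / 4294967296
= 0.0386

0.0386


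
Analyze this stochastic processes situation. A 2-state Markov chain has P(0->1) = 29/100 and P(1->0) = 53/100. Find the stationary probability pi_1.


Stationary distribution: pi_0 = p10/(p01+p10), pi_1 = p01/(p01+p10)
p01 = 0.2900, p10 = 0.5300
pi_1 = 0.3537

0.3537


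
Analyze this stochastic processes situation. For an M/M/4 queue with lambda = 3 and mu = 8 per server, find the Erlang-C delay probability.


a = lambda/mu = 0.3750
rho = a/c = 0.0938
Erlang-C formula applied:
C(c,a) = 6.2488e-04

6.2488e-04


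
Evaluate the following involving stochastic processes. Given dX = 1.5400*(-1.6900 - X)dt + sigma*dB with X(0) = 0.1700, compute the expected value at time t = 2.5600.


E[X(t)] = mu + (X(0) - mu)*exp(-theta*t)
= -1.6900 + (0.1700 - -1.6900)*exp(-1.5400*2.5600)
= -1.6900 + 1.8600 * 0.0194
= -1.6539

-1.6539


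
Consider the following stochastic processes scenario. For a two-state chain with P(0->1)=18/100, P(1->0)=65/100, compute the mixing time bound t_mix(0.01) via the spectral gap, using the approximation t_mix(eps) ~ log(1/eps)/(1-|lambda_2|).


lambda_2 = |1 - p01 - p10| = |1 - 0.1800 - 0.6500| = 0.1700
t_mix ~ log(1/eps)/(1 - |lambda_2|)
= log(100)/(1 - 0.1700) = 4.6052/0.8300
= 5.5484

5.5484


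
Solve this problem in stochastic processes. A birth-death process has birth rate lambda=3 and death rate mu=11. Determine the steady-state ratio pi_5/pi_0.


For birth-death process, pi_n/pi_0 = (lambda/mu)^n
= (3/11)^5
= 0.0015

0.0015


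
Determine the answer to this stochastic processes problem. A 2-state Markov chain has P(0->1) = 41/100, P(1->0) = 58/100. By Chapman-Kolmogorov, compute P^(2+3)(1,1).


P^5 = P^2 * P^3
Computing via matrix multiplication of the transition matrix.
Entry (1,1) of P^5 = 0.4141

0.4141


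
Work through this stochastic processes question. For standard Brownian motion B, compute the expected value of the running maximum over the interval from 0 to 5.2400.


E(max B(s)) = sqrt(2t/pi)
= sqrt(2*5.2400/pi)
= sqrt(3.3359)
= 1.8264

1.8264


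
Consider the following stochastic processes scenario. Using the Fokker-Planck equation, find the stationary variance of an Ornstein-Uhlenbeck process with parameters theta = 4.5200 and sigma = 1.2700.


Stationary variance = sigma^2 / (2*theta)
= 1.2700^2 / (2*4.5200)
= 1.6129 / 9.0400
= 0.1784

0.1784


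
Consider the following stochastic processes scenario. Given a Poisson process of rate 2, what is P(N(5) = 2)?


P(N(t)=k) = (lambda*t)^k * exp(-lambda*t) / k!
lambda*t = 10
= 10^2 * exp(-10) / 2!
= 100 * 4.5400e-05 / 2
= 0.0023

0.0023


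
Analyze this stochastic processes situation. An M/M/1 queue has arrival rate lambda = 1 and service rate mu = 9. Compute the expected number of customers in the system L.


rho = 1/9 = 0.1111
L = rho/(1-rho)
= 0.1111/0.8889
= 0.1250

0.1250


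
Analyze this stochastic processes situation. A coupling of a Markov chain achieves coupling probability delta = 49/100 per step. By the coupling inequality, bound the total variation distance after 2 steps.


TV distance bound <= (1-delta)^n
= (1 - 0.4900)^2
= 0.5100^2
= 0.2601

0.2601


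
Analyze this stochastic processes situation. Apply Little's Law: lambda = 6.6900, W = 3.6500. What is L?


Little's Law: L = lambda * W
= 6.6900 * 3.6500
= 24.4185

24.4185


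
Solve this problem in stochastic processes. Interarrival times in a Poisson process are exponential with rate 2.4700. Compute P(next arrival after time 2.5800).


P(X > t) = exp(-lambda * t)
= exp(-2.4700 * 2.5800)
= exp(-6.3726) = 0.0017

0.0017


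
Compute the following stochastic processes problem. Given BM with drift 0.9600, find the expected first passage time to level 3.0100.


Expected first passage time = a/mu
= 3.0100/0.9600
= 3.1354

3.1354


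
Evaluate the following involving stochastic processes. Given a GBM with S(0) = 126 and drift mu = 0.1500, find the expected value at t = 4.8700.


E[S(t)] = S(0) * exp(mu * t)
= 126 * exp(0.1500 * 4.8700)
= 126 * 2.0761
= 261.5909

261.5909


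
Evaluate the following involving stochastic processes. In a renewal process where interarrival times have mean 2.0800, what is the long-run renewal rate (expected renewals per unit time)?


Long-run renewal rate = 1/E(X)
= 1/2.0800
= 0.4808

0.4808


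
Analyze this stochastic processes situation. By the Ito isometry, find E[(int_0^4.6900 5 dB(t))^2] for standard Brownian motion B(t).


By Ito isometry: E[(int f dB)^2] = int f^2 dt
= 5^2 * 4.6900
= 25 * 4.6900 = 117.2500

117.2500


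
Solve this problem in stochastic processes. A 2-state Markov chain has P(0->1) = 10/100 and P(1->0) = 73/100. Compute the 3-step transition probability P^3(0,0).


Computing P^3 by matrix multiplication.
P = [[0.9000, 0.1000], [0.7300, 0.2700]]
After raising P to the power 3:
P^3(0,0) = 0.8801

0.8801


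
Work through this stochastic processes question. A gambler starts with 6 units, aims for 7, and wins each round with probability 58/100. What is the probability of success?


Gambler's ruin formula:
r = q/p = 0.4200/0.5800 = 0.7241
P(win) = (1 - r^i)/(1 - r^N)
= (1 - 0.7241^6)/(1 - 0.7241^7)
= 0.9556

0.9556


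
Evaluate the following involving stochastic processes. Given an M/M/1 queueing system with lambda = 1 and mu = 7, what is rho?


rho = lambda/mu
= 1/7
= 0.1429

0.1429


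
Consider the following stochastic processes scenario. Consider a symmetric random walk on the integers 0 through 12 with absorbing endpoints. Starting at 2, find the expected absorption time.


For symmetric RW on 0,...,N with absorbing barriers, E(i) = i*(N-i)
E(2) = 2 * 10 = 20

20


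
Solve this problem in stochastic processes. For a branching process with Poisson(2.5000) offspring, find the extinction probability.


Since mu = 2.5000 > 1, extinction prob q < 1.
Solve s = exp(mu*(s-1)) iteratively.
q = 0.1074

0.1074


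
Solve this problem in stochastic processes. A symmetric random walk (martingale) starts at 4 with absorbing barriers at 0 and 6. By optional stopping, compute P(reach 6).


By optional stopping theorem: E(M at tau) = M(0) = 4
P(hit 6)*6 + P(hit 0)*0 = 4
P(hit 6) = (4 - 0)/(6 - 0) = 2/3 = 0.6667

0.6667


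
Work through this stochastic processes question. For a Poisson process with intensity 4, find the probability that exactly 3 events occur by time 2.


P(N(t)=k) = (lambda*t)^k * exp(-lambda*t) / k!
lambda*t = 8
= 8^3 * exp(-8) / 3!
= 512 * 3.3546e-04 / 6
= 0.0286

0.0286


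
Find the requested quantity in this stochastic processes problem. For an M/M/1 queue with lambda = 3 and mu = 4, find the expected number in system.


rho = 3/4 = 0.7500
L = rho/(1-rho)
= 0.7500/0.2500
= 3.0000

3.0000


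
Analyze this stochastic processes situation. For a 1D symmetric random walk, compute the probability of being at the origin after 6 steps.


P(S(6) = 0) = C(6,3) / 4^3
= 20 / 64
= 0.3125

0.3125


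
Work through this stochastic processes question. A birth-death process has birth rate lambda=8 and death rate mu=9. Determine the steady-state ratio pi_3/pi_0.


For birth-death process, pi_n/pi_0 = (lambda/mu)^n
= (8/9)^3
= 0.7023

0.7023


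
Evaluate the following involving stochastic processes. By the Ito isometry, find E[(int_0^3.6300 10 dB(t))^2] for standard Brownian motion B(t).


By Ito isometry: E[(int f dB)^2] = int f^2 dt
= 10^2 * 3.6300
= 100 * 3.6300 = 363.0000

363.0000


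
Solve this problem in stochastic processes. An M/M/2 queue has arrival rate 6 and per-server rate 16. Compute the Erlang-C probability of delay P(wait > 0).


a = lambda/mu = 0.3750
rho = a/c = 0.1875
Erlang-C formula applied:
C(c,a) = 0.0592

0.0592


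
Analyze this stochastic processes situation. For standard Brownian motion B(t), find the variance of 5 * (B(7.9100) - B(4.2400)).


Var(alpha*(B(t)-B(s))) = alpha^2 * (t-s)
= 5^2 * (7.9100 - 4.2400)
= 25 * 3.6700
= 91.7500

91.7500


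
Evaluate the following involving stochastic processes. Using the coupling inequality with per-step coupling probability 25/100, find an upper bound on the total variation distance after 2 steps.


TV distance bound <= (1-delta)^n
= (1 - 0.2500)^2
= 0.7500^2
= 0.5625

0.5625


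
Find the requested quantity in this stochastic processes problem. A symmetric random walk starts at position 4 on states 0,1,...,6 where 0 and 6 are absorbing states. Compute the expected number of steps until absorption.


For symmetric RW on 0,...,N with absorbing barriers, E(i) = i*(N-i)
E(4) = 4 * 2 = 8

8


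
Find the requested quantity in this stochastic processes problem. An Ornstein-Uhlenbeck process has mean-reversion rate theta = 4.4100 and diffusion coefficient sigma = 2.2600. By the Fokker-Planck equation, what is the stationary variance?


Stationary variance = sigma^2 / (2*theta)
= 2.2600^2 / (2*4.4100)
= 5.1076 / 8.8200
= 0.5791

0.5791


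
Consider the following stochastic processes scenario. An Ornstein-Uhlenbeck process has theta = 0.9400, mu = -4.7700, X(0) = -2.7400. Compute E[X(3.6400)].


E[X(t)] = mu + (X(0) - mu)*exp(-theta*t)
= -4.7700 + (-2.7400 - -4.7700)*exp(-0.9400*3.6400)
= -4.7700 + 2.0300 * 0.0327
= -4.7037

-4.7037


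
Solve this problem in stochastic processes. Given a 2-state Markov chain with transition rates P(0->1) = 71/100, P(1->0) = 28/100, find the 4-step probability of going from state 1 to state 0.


Computing P^4 by matrix multiplication.
P = [[0.2900, 0.7100], [0.2800, 0.7200]]
After raising P to the power 4:
P^4(1,0) = 0.2828

0.2828


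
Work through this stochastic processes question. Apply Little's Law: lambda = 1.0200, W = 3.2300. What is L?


Little's Law: L = lambda * W
= 1.0200 * 3.2300
= 3.2946

3.2946


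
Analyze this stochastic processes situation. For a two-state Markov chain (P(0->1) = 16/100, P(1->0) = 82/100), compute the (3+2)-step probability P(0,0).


P^5 = P^3 * P^2
Computing via matrix multiplication of the transition matrix.
Entry (0,0) of P^5 = 0.8367

0.8367


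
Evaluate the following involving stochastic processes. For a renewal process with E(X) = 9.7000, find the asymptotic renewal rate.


Long-run renewal rate = 1/E(X)
= 1/9.7000
= 0.1031

0.1031


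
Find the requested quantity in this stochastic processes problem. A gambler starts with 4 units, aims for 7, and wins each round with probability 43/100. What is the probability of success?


Gambler's ruin formula:
r = q/p = 0.5700/0.4300 = 1.3256
P(win) = (1 - r^i)/(1 - r^N)
= (1 - 1.3256^4)/(1 - 1.3256^7)
= 0.3372

0.3372


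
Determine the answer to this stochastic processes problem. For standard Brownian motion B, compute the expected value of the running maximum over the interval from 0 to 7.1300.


E(max B(s)) = sqrt(2t/pi)
= sqrt(2*7.1300/pi)
= sqrt(4.5391)
= 2.1305

2.1305


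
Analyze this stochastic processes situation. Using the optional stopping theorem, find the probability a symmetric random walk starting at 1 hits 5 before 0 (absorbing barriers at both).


By optional stopping theorem: E(M at tau) = M(0) = 1
P(hit 5)*5 + P(hit 0)*0 = 1
P(hit 5) = (1 - 0)/(5 - 0) = 1/5 = 0.2000

0.2000


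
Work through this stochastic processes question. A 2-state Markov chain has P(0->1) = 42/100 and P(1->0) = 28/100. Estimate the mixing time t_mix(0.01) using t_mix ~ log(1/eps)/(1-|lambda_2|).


lambda_2 = |1 - p01 - p10| = |1 - 0.4200 - 0.2800| = 0.3000
t_mix ~ log(1/eps)/(1 - |lambda_2|)
= log(100)/(1 - 0.3000) = 4.6052/0.7000
= 6.5788

6.5788


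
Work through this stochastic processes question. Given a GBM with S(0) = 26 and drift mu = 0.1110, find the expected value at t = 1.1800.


E[S(t)] = S(0) * exp(mu * t)
= 26 * exp(0.1110 * 1.1800)
= 26 * 1.1399
= 29.6386

29.6386


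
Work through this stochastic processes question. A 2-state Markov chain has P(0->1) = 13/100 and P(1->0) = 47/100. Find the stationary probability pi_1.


Stationary distribution: pi_0 = p10/(p01+p10), pi_1 = p01/(p01+p10)
p01 = 0.1300, p10 = 0.4700
pi_1 = 0.2167

0.2167


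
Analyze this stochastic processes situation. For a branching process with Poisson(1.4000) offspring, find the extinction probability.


Since mu = 1.4000 > 1, extinction prob q < 1.
Solve s = exp(mu*(s-1)) iteratively.
q = 0.4890

0.4890


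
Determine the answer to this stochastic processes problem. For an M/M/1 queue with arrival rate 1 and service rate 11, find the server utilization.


rho = lambda/mu
= 1/11
= 0.0909

0.0909


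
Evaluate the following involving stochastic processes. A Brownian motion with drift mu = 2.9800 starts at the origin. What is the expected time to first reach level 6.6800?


Expected first passage time = a/mu
= 6.6800/2.9800
= 2.2416

2.2416


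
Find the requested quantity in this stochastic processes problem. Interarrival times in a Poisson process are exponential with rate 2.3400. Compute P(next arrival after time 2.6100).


P(X > t) = exp(-lambda * t)
= exp(-2.3400 * 2.6100)
= exp(-6.1074) = 0.0022

0.0022


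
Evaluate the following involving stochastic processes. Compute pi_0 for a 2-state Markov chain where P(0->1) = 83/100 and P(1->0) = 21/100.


Stationary distribution: pi_0 = p10/(p01+p10), pi_1 = p01/(p01+p10)
p01 = 0.8300, p10 = 0.2100
pi_0 = 0.2019

0.2019


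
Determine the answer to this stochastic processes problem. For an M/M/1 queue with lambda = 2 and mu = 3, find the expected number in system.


rho = 2/3 = 0.6667
L = rho/(1-rho)
= 0.6667/0.3333
= 2.0000

2.0000


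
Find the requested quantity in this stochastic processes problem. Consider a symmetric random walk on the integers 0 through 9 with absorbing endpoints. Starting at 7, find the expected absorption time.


For symmetric RW on 0,...,N with absorbing barriers, E(i) = i*(N-i)
E(7) = 7 * 2 = 14

14


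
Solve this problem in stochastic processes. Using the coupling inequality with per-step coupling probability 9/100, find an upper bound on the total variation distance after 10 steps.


TV distance bound <= (1-delta)^n
= (1 - 0.0900)^10
= 0.9100^10
= 0.3894

0.3894


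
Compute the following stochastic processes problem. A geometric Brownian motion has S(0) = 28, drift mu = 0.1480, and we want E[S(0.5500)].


E[S(t)] = S(0) * exp(mu * t)
= 28 * exp(0.1480 * 0.5500)
= 28 * 1.0848
= 30.3745

30.3745


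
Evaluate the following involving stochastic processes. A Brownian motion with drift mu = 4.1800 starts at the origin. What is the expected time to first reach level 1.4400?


Expected first passage time = a/mu
= 1.4400/4.1800
= 0.3445

0.3445


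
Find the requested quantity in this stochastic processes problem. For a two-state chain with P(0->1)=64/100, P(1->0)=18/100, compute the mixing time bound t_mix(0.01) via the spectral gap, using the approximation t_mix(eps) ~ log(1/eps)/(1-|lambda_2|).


lambda_2 = |1 - p01 - p10| = |1 - 0.6400 - 0.1800| = 0.1800
t_mix ~ log(1/eps)/(1 - |lambda_2|)
= log(100)/(1 - 0.1800) = 4.6052/0.8200
= 5.6161

5.6161


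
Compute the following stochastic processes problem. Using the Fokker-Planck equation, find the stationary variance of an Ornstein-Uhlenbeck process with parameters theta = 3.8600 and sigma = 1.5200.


Stationary variance = sigma^2 / (2*theta)
= 1.5200^2 / (2*3.8600)
= 2.3104 / 7.7200
= 0.2993

0.2993


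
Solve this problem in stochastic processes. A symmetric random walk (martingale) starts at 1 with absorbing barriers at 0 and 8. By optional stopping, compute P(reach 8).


By optional stopping theorem: E(M at tau) = M(0) = 1
P(hit 8)*8 + P(hit 0)*0 = 1
P(hit 8) = (1 - 0)/(8 - 0) = 1/8 = 0.1250

0.1250


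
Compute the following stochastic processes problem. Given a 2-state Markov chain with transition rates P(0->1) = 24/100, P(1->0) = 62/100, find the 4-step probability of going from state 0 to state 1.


Computing P^4 by matrix multiplication.
P = [[0.7600, 0.2400], [0.6200, 0.3800]]
After raising P to the power 4:
P^4(0,1) = 0.2790

0.2790


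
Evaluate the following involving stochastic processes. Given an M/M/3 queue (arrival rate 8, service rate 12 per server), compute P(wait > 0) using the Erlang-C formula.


a = lambda/mu = 0.6667
rho = a/c = 0.2222
Erlang-C formula applied:
C(c,a) = 0.0325

0.0325


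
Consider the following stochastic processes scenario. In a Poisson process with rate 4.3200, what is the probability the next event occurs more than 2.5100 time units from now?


P(X > t) = exp(-lambda * t)
= exp(-4.3200 * 2.5100)
= exp(-10.8432) = 1.9537e-05

1.9537e-05


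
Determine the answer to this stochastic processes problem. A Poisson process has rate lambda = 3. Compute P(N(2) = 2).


P(N(t)=k) = (lambda*t)^k * exp(-lambda*t) / k!
lambda*t = 6
= 6^2 * exp(-6) / 2!
= 36 * 0.0025 / 2
= 0.0446

0.0446


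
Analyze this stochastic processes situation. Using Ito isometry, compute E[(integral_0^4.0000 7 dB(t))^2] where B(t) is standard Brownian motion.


By Ito isometry: E[(int f dB)^2] = int f^2 dt
= 7^2 * 4.0000
= 49 * 4.0000 = 196.0000

196.0000


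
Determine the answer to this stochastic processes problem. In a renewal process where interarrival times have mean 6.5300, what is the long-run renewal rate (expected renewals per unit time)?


Long-run renewal rate = 1/E(X)
= 1/6.5300
= 0.1531

0.1531


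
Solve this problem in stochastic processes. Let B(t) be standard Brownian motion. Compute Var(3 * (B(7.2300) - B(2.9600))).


Var(alpha*(B(t)-B(s))) = alpha^2 * (t-s)
= 3^2 * (7.2300 - 2.9600)
= 9 * 4.2700
= 38.4300

38.4300


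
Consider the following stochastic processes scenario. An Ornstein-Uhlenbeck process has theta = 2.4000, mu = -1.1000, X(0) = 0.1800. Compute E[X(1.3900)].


E[X(t)] = mu + (X(0) - mu)*exp(-theta*t)
= -1.1000 + (0.1800 - -1.1000)*exp(-2.4000*1.3900)
= -1.1000 + 1.2800 * 0.0356
= -1.0545

-1.0545


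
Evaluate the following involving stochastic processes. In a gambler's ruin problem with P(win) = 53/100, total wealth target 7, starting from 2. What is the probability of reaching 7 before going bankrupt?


Gambler's ruin formula:
r = q/p = 0.4700/0.5300 = 0.8868
P(win) = (1 - r^i)/(1 - r^N)
= (1 - 0.8868^2)/(1 - 0.8868^7)
= 0.3756

0.3756


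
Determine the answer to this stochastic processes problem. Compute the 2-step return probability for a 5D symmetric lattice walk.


P(return in 2 steps) = P(reverse first step) = 1/(2d)
= 1/10
= 0.1000

0.1000


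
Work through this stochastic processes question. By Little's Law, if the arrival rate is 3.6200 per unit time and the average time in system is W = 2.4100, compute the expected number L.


Little's Law: L = lambda * W
= 3.6200 * 2.4100
= 8.7242

8.7242


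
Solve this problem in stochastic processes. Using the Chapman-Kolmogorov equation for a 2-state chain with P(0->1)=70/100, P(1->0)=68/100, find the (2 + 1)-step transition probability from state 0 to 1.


P^3 = P^2 * P^1
Computing via matrix multiplication of the transition matrix.
Entry (0,1) of P^3 = 0.5351

0.5351


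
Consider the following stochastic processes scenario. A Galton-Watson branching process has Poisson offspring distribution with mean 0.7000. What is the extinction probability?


Since mu = 0.7000 <= 1, extinction probability = 1.

1.0000


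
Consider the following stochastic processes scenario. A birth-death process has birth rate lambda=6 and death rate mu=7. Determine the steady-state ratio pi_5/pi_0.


For birth-death process, pi_n/pi_0 = (lambda/mu)^n
= (6/7)^5
= 0.4627

0.4627


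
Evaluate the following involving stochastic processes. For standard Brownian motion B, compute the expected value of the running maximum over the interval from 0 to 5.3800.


E(max B(s)) = sqrt(2t/pi)
= sqrt(2*5.3800/pi)
= sqrt(3.4250)
= 1.8507

1.8507


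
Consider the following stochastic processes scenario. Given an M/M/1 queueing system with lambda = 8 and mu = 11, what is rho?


rho = lambda/mu
= 8/11
= 0.7273

0.7273


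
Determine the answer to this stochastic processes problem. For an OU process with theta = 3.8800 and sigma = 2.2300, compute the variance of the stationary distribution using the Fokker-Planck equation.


Stationary variance = sigma^2 / (2*theta)
= 2.2300^2 / (2*3.8800)
= 4.9729 / 7.7600
= 0.6408

0.6408


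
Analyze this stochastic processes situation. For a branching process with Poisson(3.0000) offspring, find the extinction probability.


Since mu = 3.0000 > 1, extinction prob q < 1.
Solve s = exp(mu*(s-1)) iteratively.
q = 0.0595

0.0595


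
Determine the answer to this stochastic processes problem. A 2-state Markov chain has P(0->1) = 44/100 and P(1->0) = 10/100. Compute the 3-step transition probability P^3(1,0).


Computing P^3 by matrix multiplication.
P = [[0.5600, 0.4400], [0.1000, 0.9000]]
After raising P to the power 3:
P^3(1,0) = 0.1672

0.1672


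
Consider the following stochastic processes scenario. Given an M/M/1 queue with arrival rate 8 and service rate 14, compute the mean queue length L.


rho = 8/14 = 0.5714
L = rho/(1-rho)
= 0.5714/0.4286
= 1.3333

1.3333


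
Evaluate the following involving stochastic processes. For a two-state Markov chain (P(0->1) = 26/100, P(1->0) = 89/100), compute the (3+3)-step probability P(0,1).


P^6 = P^3 * P^3
Computing via matrix multiplication of the transition matrix.
Entry (0,1) of P^6 = 0.2261

0.2261


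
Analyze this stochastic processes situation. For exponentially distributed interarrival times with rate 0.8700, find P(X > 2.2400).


P(X > t) = exp(-lambda * t)
= exp(-0.8700 * 2.2400)
= exp(-1.9488) = 0.1424

0.1424


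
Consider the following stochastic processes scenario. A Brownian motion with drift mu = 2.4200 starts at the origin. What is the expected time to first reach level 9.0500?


Expected first passage time = a/mu
= 9.0500/2.4200
= 3.7397

3.7397


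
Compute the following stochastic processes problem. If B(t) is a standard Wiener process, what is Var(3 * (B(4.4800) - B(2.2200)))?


Var(alpha*(B(t)-B(s))) = alpha^2 * (t-s)
= 3^2 * (4.4800 - 2.2200)
= 9 * 2.2600
= 20.3400

20.3400


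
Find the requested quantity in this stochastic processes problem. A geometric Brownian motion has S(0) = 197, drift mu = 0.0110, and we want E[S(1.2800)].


E[S(t)] = S(0) * exp(mu * t)
= 197 * exp(0.0110 * 1.2800)
= 197 * 1.0142
= 199.7934

199.7934


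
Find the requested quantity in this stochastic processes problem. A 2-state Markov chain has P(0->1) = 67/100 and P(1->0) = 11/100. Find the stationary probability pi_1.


Stationary distribution: pi_0 = p10/(p01+p10), pi_1 = p01/(p01+p10)
p01 = 0.6700, p10 = 0.1100
pi_1 = 0.8590

0.8590


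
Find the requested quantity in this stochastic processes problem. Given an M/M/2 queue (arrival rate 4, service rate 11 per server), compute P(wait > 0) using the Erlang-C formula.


a = lambda/mu = 0.3636
rho = a/c = 0.1818
Erlang-C formula applied:
C(c,a) = 0.0559

0.0559


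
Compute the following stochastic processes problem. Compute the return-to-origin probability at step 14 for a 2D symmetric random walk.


P = C(14,7)^2 / 4^14
= 3432^2 / 268435456
= 11778624 / 268435456
= 0.0439

0.0439


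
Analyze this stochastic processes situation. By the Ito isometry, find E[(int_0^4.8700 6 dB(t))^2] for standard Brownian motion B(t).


By Ito isometry: E[(int f dB)^2] = int f^2 dt
= 6^2 * 4.8700
= 36 * 4.8700 = 175.3200

175.3200


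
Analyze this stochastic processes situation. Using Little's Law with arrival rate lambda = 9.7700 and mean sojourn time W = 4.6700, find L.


Little's Law: L = lambda * W
= 9.7700 * 4.6700
= 45.6259

45.6259


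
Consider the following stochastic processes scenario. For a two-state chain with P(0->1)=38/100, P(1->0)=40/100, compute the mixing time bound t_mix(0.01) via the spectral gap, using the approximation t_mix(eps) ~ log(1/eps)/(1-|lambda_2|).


lambda_2 = |1 - p01 - p10| = |1 - 0.3800 - 0.4000| = 0.2200
t_mix ~ log(1/eps)/(1 - |lambda_2|)
= log(100)/(1 - 0.2200) = 4.6052/0.7800
= 5.9041

5.9041


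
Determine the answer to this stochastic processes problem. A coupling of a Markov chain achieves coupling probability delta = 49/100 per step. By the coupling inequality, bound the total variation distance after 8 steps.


TV distance bound <= (1-delta)^n
= (1 - 0.4900)^8
= 0.5100^8
= 0.0046

0.0046


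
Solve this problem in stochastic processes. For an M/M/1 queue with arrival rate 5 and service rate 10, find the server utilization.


rho = lambda/mu
= 5/10
= 0.5000

0.5000


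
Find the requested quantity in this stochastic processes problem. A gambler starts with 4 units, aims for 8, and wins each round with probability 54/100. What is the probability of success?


Gambler's ruin formula:
r = q/p = 0.4600/0.5400 = 0.8519
P(win) = (1 - r^i)/(1 - r^N)
= (1 - 0.8519^4)/(1 - 0.8519^8)
= 0.6551

0.6551


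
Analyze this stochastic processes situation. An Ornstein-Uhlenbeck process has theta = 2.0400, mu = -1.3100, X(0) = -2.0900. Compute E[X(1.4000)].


E[X(t)] = mu + (X(0) - mu)*exp(-theta*t)
= -1.3100 + (-2.0900 - -1.3100)*exp(-2.0400*1.4000)
= -1.3100 + -0.7800 * 0.0575
= -1.3548

-1.3548


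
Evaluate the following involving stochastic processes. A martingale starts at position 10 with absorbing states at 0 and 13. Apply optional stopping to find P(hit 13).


By optional stopping theorem: E(M at tau) = M(0) = 10
P(hit 13)*13 + P(hit 0)*0 = 10
P(hit 13) = (10 - 0)/(13 - 0) = 10/13 = 0.7692

0.7692


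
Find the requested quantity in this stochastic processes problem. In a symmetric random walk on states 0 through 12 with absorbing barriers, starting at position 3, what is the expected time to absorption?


For symmetric RW on 0,...,N with absorbing barriers, E(i) = i*(N-i)
E(3) = 3 * 9 = 27

27


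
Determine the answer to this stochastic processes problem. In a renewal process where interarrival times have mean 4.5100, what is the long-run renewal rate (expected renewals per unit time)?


Long-run renewal rate = 1/E(X)
= 1/4.5100
= 0.2217

0.2217


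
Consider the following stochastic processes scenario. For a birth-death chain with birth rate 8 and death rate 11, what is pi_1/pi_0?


For birth-death process, pi_n/pi_0 = (lambda/mu)^n
= (8/11)^1
= 0.7273

0.7273


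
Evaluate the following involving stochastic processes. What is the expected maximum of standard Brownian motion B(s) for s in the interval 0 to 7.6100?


E(max B(s)) = sqrt(2t/pi)
= sqrt(2*7.6100/pi)
= sqrt(4.8447)
= 2.2011

2.2011


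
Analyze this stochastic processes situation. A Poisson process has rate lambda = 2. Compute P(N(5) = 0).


P(N(t)=k) = (lambda*t)^k * exp(-lambda*t) / k!
lambda*t = 10
= 10^0 * exp(-10) / 0!
= 1 * 4.5400e-05 / 1
= 4.5400e-05

4.5400e-05


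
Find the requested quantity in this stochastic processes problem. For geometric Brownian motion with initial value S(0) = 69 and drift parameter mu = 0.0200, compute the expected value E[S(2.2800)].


E[S(t)] = S(0) * exp(mu * t)
= 69 * exp(0.0200 * 2.2800)
= 69 * 1.0467
= 72.2192

72.2192


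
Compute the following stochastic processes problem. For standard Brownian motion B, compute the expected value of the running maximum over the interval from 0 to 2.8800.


E(max B(s)) = sqrt(2t/pi)
= sqrt(2*2.8800/pi)
= sqrt(1.8335)
= 1.3541

1.3541


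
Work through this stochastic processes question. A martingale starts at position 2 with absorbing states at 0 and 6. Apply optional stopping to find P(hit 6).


By optional stopping theorem: E(M at tau) = M(0) = 2
P(hit 6)*6 + P(hit 0)*0 = 2
P(hit 6) = (2 - 0)/(6 - 0) = 1/3 = 0.3333

0.3333


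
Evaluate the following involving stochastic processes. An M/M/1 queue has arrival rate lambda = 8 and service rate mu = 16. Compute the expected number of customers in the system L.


rho = 8/16 = 0.5000
L = rho/(1-rho)
= 0.5000/0.5000
= 1.0000

1.0000


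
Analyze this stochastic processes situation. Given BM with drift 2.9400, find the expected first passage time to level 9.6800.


Expected first passage time = a/mu
= 9.6800/2.9400
= 3.2925

3.2925


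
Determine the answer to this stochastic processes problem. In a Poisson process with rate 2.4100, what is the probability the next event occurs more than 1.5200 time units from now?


P(X > t) = exp(-lambda * t)
= exp(-2.4100 * 1.5200)
= exp(-3.6632) = 0.0257

0.0257


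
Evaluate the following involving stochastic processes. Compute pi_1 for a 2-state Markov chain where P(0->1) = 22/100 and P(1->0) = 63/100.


Stationary distribution: pi_0 = p10/(p01+p10), pi_1 = p01/(p01+p10)
p01 = 0.2200, p10 = 0.6300
pi_1 = 0.2588

0.2588


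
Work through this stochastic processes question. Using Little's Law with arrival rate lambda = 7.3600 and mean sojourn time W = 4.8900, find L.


Little's Law: L = lambda * W
= 7.3600 * 4.8900
= 35.9904

35.9904


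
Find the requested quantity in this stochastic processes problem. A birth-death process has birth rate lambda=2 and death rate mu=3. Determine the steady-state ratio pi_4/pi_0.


For birth-death process, pi_n/pi_0 = (lambda/mu)^n
= (2/3)^4
= 0.1975

0.1975


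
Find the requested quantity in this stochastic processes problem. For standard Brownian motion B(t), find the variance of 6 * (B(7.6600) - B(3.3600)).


Var(alpha*(B(t)-B(s))) = alpha^2 * (t-s)
= 6^2 * (7.6600 - 3.3600)
= 36 * 4.3000
= 154.8000

154.8000


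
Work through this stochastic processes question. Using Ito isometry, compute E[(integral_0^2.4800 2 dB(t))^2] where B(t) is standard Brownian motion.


By Ito isometry: E[(int f dB)^2] = int f^2 dt
= 2^2 * 2.4800
= 4 * 2.4800 = 9.9200

9.9200


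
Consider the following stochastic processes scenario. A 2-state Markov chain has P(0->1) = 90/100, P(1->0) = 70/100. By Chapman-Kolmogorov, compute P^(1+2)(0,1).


P^3 = P^1 * P^2
Computing via matrix multiplication of the transition matrix.
Entry (0,1) of P^3 = 0.6840

0.6840


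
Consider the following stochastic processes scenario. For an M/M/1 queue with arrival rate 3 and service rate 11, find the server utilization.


rho = lambda/mu
= 3/11
= 0.2727

0.2727


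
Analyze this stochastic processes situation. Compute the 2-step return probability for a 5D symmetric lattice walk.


P(return in 2 steps) = P(reverse first step) = 1/(2d)
= 1/10
= 0.1000

0.1000


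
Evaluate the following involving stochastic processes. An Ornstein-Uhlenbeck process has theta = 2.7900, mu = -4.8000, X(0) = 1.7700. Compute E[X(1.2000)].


E[X(t)] = mu + (X(0) - mu)*exp(-theta*t)
= -4.8000 + (1.7700 - -4.8000)*exp(-2.7900*1.2000)
= -4.8000 + 6.5700 * 0.0352
= -4.5690

-4.5690


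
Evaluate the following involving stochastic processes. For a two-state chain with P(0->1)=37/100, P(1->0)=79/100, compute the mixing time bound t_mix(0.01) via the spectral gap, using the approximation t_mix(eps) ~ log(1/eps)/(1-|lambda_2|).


lambda_2 = |1 - p01 - p10| = |1 - 0.3700 - 0.7900| = 0.1600
t_mix ~ log(1/eps)/(1 - |lambda_2|)
= log(100)/(1 - 0.1600) = 4.6052/0.8400
= 5.4823

5.4823


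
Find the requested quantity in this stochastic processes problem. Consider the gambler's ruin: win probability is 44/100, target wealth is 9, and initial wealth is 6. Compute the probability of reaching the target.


Gambler's ruin formula:
r = q/p = 0.5600/0.4400 = 1.2727
P(win) = (1 - r^i)/(1 - r^N)
= (1 - 1.2727^6)/(1 - 1.2727^9)
= 0.4187

0.4187


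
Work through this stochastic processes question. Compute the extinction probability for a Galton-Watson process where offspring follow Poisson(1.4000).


Since mu = 1.4000 > 1, extinction prob q < 1.
Solve s = exp(mu*(s-1)) iteratively.
q = 0.4890

0.4890


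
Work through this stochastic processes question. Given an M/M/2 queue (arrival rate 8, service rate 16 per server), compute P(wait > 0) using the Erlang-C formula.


a = lambda/mu = 0.5000
rho = a/c = 0.2500
Erlang-C formula applied:
C(c,a) = 0.1000

0.1000


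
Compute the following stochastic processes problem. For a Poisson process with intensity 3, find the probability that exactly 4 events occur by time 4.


P(N(t)=k) = (lambda*t)^k * exp(-lambda*t) / k!
lambda*t = 12
= 12^4 * exp(-12) / 4!
= 20736 * 6.1442e-06 / 24
= 0.0053

0.0053


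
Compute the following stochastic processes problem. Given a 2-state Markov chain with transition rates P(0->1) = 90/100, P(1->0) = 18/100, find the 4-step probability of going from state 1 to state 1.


Computing P^4 by matrix multiplication.
P = [[0.1000, 0.9000], [0.1800, 0.8200]]
After raising P to the power 4:
P^4(1,1) = 0.8333

0.8333


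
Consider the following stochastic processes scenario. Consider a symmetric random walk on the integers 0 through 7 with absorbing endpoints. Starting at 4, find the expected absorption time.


For symmetric RW on 0,...,N with absorbing barriers, E(i) = i*(N-i)
E(4) = 4 * 3 = 12

12
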